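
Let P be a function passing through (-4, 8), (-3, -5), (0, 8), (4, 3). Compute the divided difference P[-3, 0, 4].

P[-3,0] = (8 - (-5)) / (0 - (-3)) = 13/3
P[0,4] = (3 - 8) / (4 - 0) = -5/4
P[-3,0,4] = (-5/4 - 13/3) / (4 - (-3)) = -67/84

-67/84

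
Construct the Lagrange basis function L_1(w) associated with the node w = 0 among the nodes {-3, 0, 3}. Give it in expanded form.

L_1(w) = -(1/9)w^2 + 1

L_1(w) = (w + 3)(w - 3) / [(3)·(-3)]
       = (w^2 - 9) / (-9)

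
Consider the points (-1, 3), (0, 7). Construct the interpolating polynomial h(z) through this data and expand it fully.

Build the Lagrange basis polynomials:
L_0(z) = z / [-1] = -z
L_1(z) = (z + 1) / [1] = z + 1
h(z) = 3·L_0 + 7·L_1
  3·L_0(z) = -3z
  7·L_1(z) = 7z + 7
Adding term by term: 4z + 7

h(z) = 4z + 7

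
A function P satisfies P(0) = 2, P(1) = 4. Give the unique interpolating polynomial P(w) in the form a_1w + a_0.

P(w) = 2w + 2

L_0(w) = (w - 1) / [-1] = -w + 1
L_1(w) = w / [1] = w
P(w) = 2·L_0 + 4·L_1
  2·L_0(w) = -2w + 2
  4·L_1(w) = 4w
Adding term by term: 2w + 2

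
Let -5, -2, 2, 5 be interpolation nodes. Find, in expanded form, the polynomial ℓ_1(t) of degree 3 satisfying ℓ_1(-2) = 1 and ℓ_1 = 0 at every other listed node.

ℓ_1(t) = (1/84)t^3 - (1/42)t^2 - (25/84)t + 25/42

ℓ_1(t) = (t + 5)(t - 2)(t - 5) / [(3)·(-4)·(-7)]
       = (t^3 - 2t^2 - 25t + 50) / (84)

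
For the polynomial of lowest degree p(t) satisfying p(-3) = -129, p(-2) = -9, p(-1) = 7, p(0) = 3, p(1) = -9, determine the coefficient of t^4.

-3

The leading coefficient equals the top divided difference p[-3,-2,-1,0,1].
p[-3,-2] = (-9 - (-129)) / (-2 - (-3)) = 120
p[-2,-1] = (7 - (-9)) / (-1 - (-2)) = 16
p[-1,0] = (3 - 7) / (0 - (-1)) = -4
p[0,1] = (-9 - 3) / (1 - 0) = -12
p[-3,-2,-1] = (16 - 120) / (-1 - (-3)) = -52
p[-2,-1,0] = (-4 - 16) / (0 - (-2)) = -10
p[-1,0,1] = (-12 - (-4)) / (1 - (-1)) = -4
p[-3,-2,-1,0] = (-10 - (-52)) / (0 - (-3)) = 14
p[-2,-1,0,1] = (-4 - (-10)) / (1 - (-2)) = 2
p[-3,-2,-1,0,1] = (2 - 14) / (1 - (-3)) = -3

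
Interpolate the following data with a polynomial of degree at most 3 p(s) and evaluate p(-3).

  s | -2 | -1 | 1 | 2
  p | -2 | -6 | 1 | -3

Using Newton's divided-difference form:
p[-2,-1] = (-6 - (-2)) / (-1 - (-2)) = -4
p[-1,1] = (1 - (-6)) / (1 - (-1)) = 7/2
p[1,2] = (-3 - 1) / (2 - 1) = -4
p[-2,-1,1] = (7/2 - (-4)) / (1 - (-2)) = 5/2
p[-1,1,2] = (-4 - 7/2) / (2 - (-1)) = -5/2
p[-2,-1,1,2] = (-5/2 - 5/2) / (2 - (-2)) = -5/4
p(-3) = -2 + (-4)·(-1) + (5/2)·(-1)·(-2) + (-5/4)·(-1)·(-2)·(-4) = 17

17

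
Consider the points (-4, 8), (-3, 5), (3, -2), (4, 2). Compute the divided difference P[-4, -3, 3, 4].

P[-4,-3] = (5 - 8) / (-3 - (-4)) = -3
P[-3,3] = (-2 - 5) / (3 - (-3)) = -7/6
P[3,4] = (2 - (-2)) / (4 - 3) = 4
P[-4,-3,3] = (-7/6 - (-3)) / (3 - (-4)) = 11/42
P[-3,3,4] = (4 - (-7/6)) / (4 - (-3)) = 31/42
P[-4,-3,3,4] = (31/42 - 11/42) / (4 - (-4)) = 5/84

5/84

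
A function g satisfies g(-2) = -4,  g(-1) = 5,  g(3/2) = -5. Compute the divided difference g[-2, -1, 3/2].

g[-2,-1] = (5 - (-4)) / (-1 - (-2)) = 9
g[-1,3/2] = (-5 - 5) / (3/2 - (-1)) = -4
g[-2,-1,3/2] = (-4 - 9) / (3/2 - (-2)) = -26/7

-26/7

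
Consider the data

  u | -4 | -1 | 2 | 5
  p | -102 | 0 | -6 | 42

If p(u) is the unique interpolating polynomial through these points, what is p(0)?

2

L_0(0) = (1)·(-2)·(-5)/[(-3)·(-6)·(-9)] = -5/81
L_1(0) = (4)·(-2)·(-5)/[(3)·(-3)·(-6)] = 20/27
L_2(0) = (4)·(1)·(-5)/[(6)·(3)·(-3)] = 10/27
L_3(0) = (4)·(1)·(-2)/[(9)·(6)·(3)] = -4/81
Sum: (-102)·(-5/81) + 0 + (-6)·(10/27) + 42·(-4/81) = 2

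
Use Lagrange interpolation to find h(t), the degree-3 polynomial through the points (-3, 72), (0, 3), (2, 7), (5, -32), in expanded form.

Build the Lagrange basis polynomials:
L_0(t) = t(t - 2)(t - 5) / [-120] = -(1/120)t^3 + (7/120)t^2 - (1/12)t
L_1(t) = (t + 3)(t - 2)(t - 5) / [30] = (1/30)t^3 - (2/15)t^2 - (11/30)t + 1
L_2(t) = (t + 3)t(t - 5) / [-30] = -(1/30)t^3 + (1/15)t^2 + (1/2)t
L_3(t) = (t + 3)t(t - 2) / [120] = (1/120)t^3 + (1/120)t^2 - (1/20)t
h(t) = 72·L_0 + 3·L_1 + 7·L_2 + (-32)·L_3
  72·L_0(t) = -(3/5)t^3 + (21/5)t^2 - 6t
  3·L_1(t) = (1/10)t^3 - (2/5)t^2 - (11/10)t + 3
  7·L_2(t) = -(7/30)t^3 + (7/15)t^2 + (7/2)t
  (-32)·L_3(t) = -(4/15)t^3 - (4/15)t^2 + (8/5)t
Adding term by term: -t^3 + 4t^2 - 2t + 3

h(t) = -t^3 + 4t^2 - 2t + 3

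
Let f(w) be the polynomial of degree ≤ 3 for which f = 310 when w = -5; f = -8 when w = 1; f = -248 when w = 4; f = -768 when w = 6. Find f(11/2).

L_0(11/2) = (9/2)·(3/2)·(-1/2)/[(-6)·(-9)·(-11)] = 1/176
L_1(11/2) = (21/2)·(3/2)·(-1/2)/[(6)·(-3)·(-5)] = -7/80
L_2(11/2) = (21/2)·(9/2)·(-1/2)/[(9)·(3)·(-2)] = 7/16
L_3(11/2) = (21/2)·(9/2)·(3/2)/[(11)·(5)·(2)] = 567/880
Sum: 310·(1/176) + (-8)·(-7/80) + (-248)·(7/16) + (-768)·(567/880) = -4807/8

-4807/8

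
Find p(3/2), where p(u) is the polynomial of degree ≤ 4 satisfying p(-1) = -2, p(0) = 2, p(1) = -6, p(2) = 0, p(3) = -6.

-139/32

L_0(3/2) = (3/2)·(1/2)·(-1/2)·(-3/2)/[(-1)·(-2)·(-3)·(-4)] = 3/128
L_1(3/2) = (5/2)·(1/2)·(-1/2)·(-3/2)/[(1)·(-1)·(-2)·(-3)] = -5/32
L_2(3/2) = (5/2)·(3/2)·(-1/2)·(-3/2)/[(2)·(1)·(-1)·(-2)] = 45/64
L_3(3/2) = (5/2)·(3/2)·(1/2)·(-3/2)/[(3)·(2)·(1)·(-1)] = 15/32
L_4(3/2) = (5/2)·(3/2)·(1/2)·(-1/2)/[(4)·(3)·(2)·(1)] = -5/128
Sum: (-2)·(3/128) + 2·(-5/32) + (-6)·(45/64) + 0 + (-6)·(-5/128) = -139/32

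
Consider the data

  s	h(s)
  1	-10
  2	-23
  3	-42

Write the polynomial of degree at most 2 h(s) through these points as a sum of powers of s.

h(s) = -3s^2 - 4s - 3

Build the Lagrange basis polynomials:
L_0(s) = (s - 2)(s - 3) / [2] = (1/2)s^2 - (5/2)s + 3
L_1(s) = (s - 1)(s - 3) / [-1] = -s^2 + 4s - 3
L_2(s) = (s - 1)(s - 2) / [2] = (1/2)s^2 - (3/2)s + 1
h(s) = (-10)·L_0 + (-23)·L_1 + (-42)·L_2
  (-10)·L_0(s) = -5s^2 + 25s - 30
  (-23)·L_1(s) = 23s^2 - 92s + 69
  (-42)·L_2(s) = -21s^2 + 63s - 42
Adding term by term: -3s^2 - 4s - 3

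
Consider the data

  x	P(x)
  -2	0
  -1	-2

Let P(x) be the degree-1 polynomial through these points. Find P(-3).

L_0(-3) = (-2)/[(-1)] = 2
L_1(-3) = (-1)/[(1)] = -1
Sum: 0 + (-2)·(-1) = 2

2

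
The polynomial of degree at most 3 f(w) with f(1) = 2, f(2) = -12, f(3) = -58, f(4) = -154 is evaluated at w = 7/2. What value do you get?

-789/8

Using Newton's divided-difference form:
f[1,2] = (-12 - 2) / (2 - 1) = -14
f[2,3] = (-58 - (-12)) / (3 - 2) = -46
f[3,4] = (-154 - (-58)) / (4 - 3) = -96
f[1,2,3] = (-46 - (-14)) / (3 - 1) = -16
f[2,3,4] = (-96 - (-46)) / (4 - 2) = -25
f[1,2,3,4] = (-25 - (-16)) / (4 - 1) = -3
f(7/2) = 2 + (-14)·(5/2) + (-16)·(5/2)·(3/2) + (-3)·(5/2)·(3/2)·(1/2) = -789/8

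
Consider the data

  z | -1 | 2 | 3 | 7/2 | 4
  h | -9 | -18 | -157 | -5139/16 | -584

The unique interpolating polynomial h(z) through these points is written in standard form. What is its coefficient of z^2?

3

Build the Lagrange basis polynomials:
L_0(z) = (z - 2)(z - 3)(z - 7/2)(z - 4) / [270] = (1/270)z^4 - (5/108)z^3 + (23/108)z^2 - (23/54)z + 14/45
L_1(z) = (z + 1)(z - 3)(z - 7/2)(z - 4) / [-9] = -(1/9)z^4 + (19/18)z^3 - (26/9)z^2 + (11/18)z + 14/3
L_2(z) = (z + 1)(z - 2)(z - 7/2)(z - 4) / [2] = (1/2)z^4 - (17/4)z^3 + (39/4)z^2 + (1/2)z - 14
L_3(z) = (z + 1)(z - 2)(z - 3)(z - 4) / [-27/16] = -(16/27)z^4 + (128/27)z^3 - (272/27)z^2 - (32/27)z + 128/9
L_4(z) = (z + 1)(z - 2)(z - 3)(z - 7/2) / [5] = (1/5)z^4 - (3/2)z^3 + 3z^2 + (1/2)z - 21/5
h(z) = (-9)·L_0 + (-18)·L_1 + (-157)·L_2 + (-5139/16)·L_3 + (-584)·L_4
Only the coefficient of z^2 is needed; take it from each L_i and combine:
(-9)·(23/108) + (-18)·(-26/9) + (-157)·(39/4) + (-5139/16)·(-272/27) + (-584)·(3) = 3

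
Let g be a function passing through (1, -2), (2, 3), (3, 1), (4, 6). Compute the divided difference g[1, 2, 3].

g[1,2] = (3 - (-2)) / (2 - 1) = 5
g[2,3] = (1 - 3) / (3 - 2) = -2
g[1,2,3] = (-2 - 5) / (3 - 1) = -7/2

-7/2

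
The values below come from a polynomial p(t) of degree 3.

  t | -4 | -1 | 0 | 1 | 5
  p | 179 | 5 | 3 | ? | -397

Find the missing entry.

-1

The 4 known values determine p uniquely (degree ≤ 3).
L_0(1) = (2)·(1)·(-4)/[(-3)·(-4)·(-9)] = 2/27
L_1(1) = (5)·(1)·(-4)/[(3)·(-1)·(-6)] = -10/9
L_2(1) = (5)·(2)·(-4)/[(4)·(1)·(-5)] = 2
L_3(1) = (5)·(2)·(1)/[(9)·(6)·(5)] = 1/27
Sum: 179·(2/27) + 5·(-10/9) + 3·(2) + (-397)·(1/27) = -1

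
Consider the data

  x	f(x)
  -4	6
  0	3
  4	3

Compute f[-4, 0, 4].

f[-4,0] = (3 - 6) / (0 - (-4)) = -3/4
f[0,4] = (3 - 3) / (4 - 0) = 0
f[-4,0,4] = (0 - (-3/4)) / (4 - (-4)) = 3/32

3/32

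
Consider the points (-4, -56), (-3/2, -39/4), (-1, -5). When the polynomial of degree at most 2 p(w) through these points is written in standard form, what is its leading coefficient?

-3

The leading coefficient equals the top divided difference p[-4,-3/2,-1].
p[-4,-3/2] = (-39/4 - (-56)) / (-3/2 - (-4)) = 37/2
p[-3/2,-1] = (-5 - (-39/4)) / (-1 - (-3/2)) = 19/2
p[-4,-3/2,-1] = (19/2 - 37/2) / (-1 - (-4)) = -3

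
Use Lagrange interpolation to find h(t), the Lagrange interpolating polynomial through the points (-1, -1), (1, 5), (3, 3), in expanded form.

h(t) = -t^2 + 3t + 3

L_0(t) = (t - 1)(t - 3) / [8] = (1/8)t^2 - (1/2)t + 3/8
L_1(t) = (t + 1)(t - 3) / [-4] = -(1/4)t^2 + (1/2)t + 3/4
L_2(t) = (t + 1)(t - 1) / [8] = (1/8)t^2 - 1/8
h(t) = (-1)·L_0 + 5·L_1 + 3·L_2
  (-1)·L_0(t) = -(1/8)t^2 + (1/2)t - 3/8
  5·L_1(t) = -(5/4)t^2 + (5/2)t + 15/4
  3·L_2(t) = (3/8)t^2 - 3/8
Adding term by term: -t^2 + 3t + 3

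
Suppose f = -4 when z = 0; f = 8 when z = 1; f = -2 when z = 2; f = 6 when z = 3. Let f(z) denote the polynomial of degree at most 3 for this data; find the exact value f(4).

72

Evaluate each Lagrange basis at z = 4:
L_0(4) = (3)·(2)·(1)/[(-1)·(-2)·(-3)] = -1
L_1(4) = (4)·(2)·(1)/[(1)·(-1)·(-2)] = 4
L_2(4) = (4)·(3)·(1)/[(2)·(1)·(-1)] = -6
L_3(4) = (4)·(3)·(2)/[(3)·(2)·(1)] = 4
Sum: (-4)·(-1) + 8·(4) + (-2)·(-6) + 6·(4) = 72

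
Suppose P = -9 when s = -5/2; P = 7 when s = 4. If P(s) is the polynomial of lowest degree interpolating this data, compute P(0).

L_0(0) = (-4)/[(-13/2)] = 8/13
L_1(0) = (5/2)/[(13/2)] = 5/13
Sum: (-9)·(8/13) + 7·(5/13) = -37/13

-37/13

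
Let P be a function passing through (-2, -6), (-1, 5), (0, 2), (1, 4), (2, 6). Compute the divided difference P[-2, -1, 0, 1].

19/6

P[-2,-1] = (5 - (-6)) / (-1 - (-2)) = 11
P[-1,0] = (2 - 5) / (0 - (-1)) = -3
P[0,1] = (4 - 2) / (1 - 0) = 2
P[-2,-1,0] = (-3 - 11) / (0 - (-2)) = -7
P[-1,0,1] = (2 - (-3)) / (1 - (-1)) = 5/2
P[-2,-1,0,1] = (5/2 - (-7)) / (1 - (-2)) = 19/6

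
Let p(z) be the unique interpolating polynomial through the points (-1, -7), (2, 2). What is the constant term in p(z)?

-4

L_0(z) = (z - 2) / [-3] = -(1/3)z + 2/3
L_1(z) = (z + 1) / [3] = (1/3)z + 1/3
p(z) = (-7)·L_0 + 2·L_1
Only the constant term is needed; take it from each L_i and combine:
(-7)·(2/3) + 2·(1/3) = -4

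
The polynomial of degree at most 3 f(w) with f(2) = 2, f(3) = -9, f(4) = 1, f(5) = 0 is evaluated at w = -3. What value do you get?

L_0(-3) = (-6)·(-7)·(-8)/[(-1)·(-2)·(-3)] = 56
L_1(-3) = (-5)·(-7)·(-8)/[(1)·(-1)·(-2)] = -140
L_2(-3) = (-5)·(-6)·(-8)/[(2)·(1)·(-1)] = 120
L_3(-3) = (-5)·(-6)·(-7)/[(3)·(2)·(1)] = -35
Sum: 2·(56) + (-9)·(-140) + 1·(120) + 0 = 1492

1492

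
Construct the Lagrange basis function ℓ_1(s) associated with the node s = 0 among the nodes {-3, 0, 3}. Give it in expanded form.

ℓ_1(s) = -(1/9)s^2 + 1

ℓ_1(s) = (s + 3)(s - 3) / [(3)·(-3)]
       = (s^2 - 9) / (-9)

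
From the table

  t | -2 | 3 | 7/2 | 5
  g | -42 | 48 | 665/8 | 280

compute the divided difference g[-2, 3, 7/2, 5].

3

g[-2,3] = (48 - (-42)) / (3 - (-2)) = 18
g[3,7/2] = (665/8 - 48) / (7/2 - 3) = 281/4
g[7/2,5] = (280 - 665/8) / (5 - 7/2) = 525/4
g[-2,3,7/2] = (281/4 - 18) / (7/2 - (-2)) = 19/2
g[3,7/2,5] = (525/4 - 281/4) / (5 - 3) = 61/2
g[-2,3,7/2,5] = (61/2 - 19/2) / (5 - (-2)) = 3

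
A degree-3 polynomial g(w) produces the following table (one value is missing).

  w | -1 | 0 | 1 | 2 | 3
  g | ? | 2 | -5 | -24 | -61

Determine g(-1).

The 4 known values determine g uniquely (degree ≤ 3).
L_0(-1) = (-2)·(-3)·(-4)/[(-1)·(-2)·(-3)] = 4
L_1(-1) = (-1)·(-3)·(-4)/[(1)·(-1)·(-2)] = -6
L_2(-1) = (-1)·(-2)·(-4)/[(2)·(1)·(-1)] = 4
L_3(-1) = (-1)·(-2)·(-3)/[(3)·(2)·(1)] = -1
Sum: 2·(4) + (-5)·(-6) + (-24)·(4) + (-61)·(-1) = 3

3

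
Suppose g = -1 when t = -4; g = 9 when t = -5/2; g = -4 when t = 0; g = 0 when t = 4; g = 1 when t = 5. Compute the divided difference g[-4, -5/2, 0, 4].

g[-4,-5/2] = (9 - (-1)) / (-5/2 - (-4)) = 20/3
g[-5/2,0] = (-4 - 9) / (0 - (-5/2)) = -26/5
g[0,4] = (0 - (-4)) / (4 - 0) = 1
g[-4,-5/2,0] = (-26/5 - 20/3) / (0 - (-4)) = -89/30
g[-5/2,0,4] = (1 - (-26/5)) / (4 - (-5/2)) = 62/65
g[-4,-5/2,0,4] = (62/65 - (-89/30)) / (4 - (-4)) = 1529/3120

1529/3120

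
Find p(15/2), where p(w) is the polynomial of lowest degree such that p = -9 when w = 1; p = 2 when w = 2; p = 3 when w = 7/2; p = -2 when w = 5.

89/6

L_0(15/2) = (11/2)·(4)·(5/2)/[(-1)·(-5/2)·(-4)] = -11/2
L_1(15/2) = (13/2)·(4)·(5/2)/[(1)·(-3/2)·(-3)] = 130/9
L_2(15/2) = (13/2)·(11/2)·(5/2)/[(5/2)·(3/2)·(-3/2)] = -143/9
L_3(15/2) = (13/2)·(11/2)·(4)/[(4)·(3)·(3/2)] = 143/18
Sum: (-9)·(-11/2) + 2·(130/9) + 3·(-143/9) + (-2)·(143/18) = 89/6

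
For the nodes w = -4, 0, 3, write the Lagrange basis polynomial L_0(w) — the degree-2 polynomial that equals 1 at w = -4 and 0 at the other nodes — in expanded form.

L_0(w) = (1/28)w^2 - (3/28)w

L_0(w) = w(w - 3) / [(-4)·(-7)]
       = (w^2 - 3w) / (28)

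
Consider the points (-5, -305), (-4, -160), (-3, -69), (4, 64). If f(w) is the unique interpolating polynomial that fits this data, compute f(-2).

Evaluate each Lagrange basis at w = -2:
L_0(-2) = (2)·(1)·(-6)/[(-1)·(-2)·(-9)] = 2/3
L_1(-2) = (3)·(1)·(-6)/[(1)·(-1)·(-8)] = -9/4
L_2(-2) = (3)·(2)·(-6)/[(2)·(1)·(-7)] = 18/7
L_3(-2) = (3)·(2)·(1)/[(9)·(8)·(7)] = 1/84
Sum: (-305)·(2/3) + (-160)·(-9/4) + (-69)·(18/7) + 64·(1/84) = -20

-20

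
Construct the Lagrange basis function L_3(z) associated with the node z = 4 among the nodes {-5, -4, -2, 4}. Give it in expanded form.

L_3(z) = (1/432)z^3 + (11/432)z^2 + (19/216)z + 5/54

L_3(z) = (z + 5)(z + 4)(z + 2) / [(9)·(8)·(6)]
       = (z^3 + 11z^2 + 38z + 40) / (432)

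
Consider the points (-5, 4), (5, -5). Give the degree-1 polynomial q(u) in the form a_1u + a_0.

Build the Lagrange basis polynomials:
L_0(u) = (u - 5) / [-10] = -(1/10)u + 1/2
L_1(u) = (u + 5) / [10] = (1/10)u + 1/2
q(u) = 4·L_0 + (-5)·L_1
  4·L_0(u) = -(2/5)u + 2
  (-5)·L_1(u) = -(1/2)u - 5/2
Adding term by term: -(9/10)u - 1/2

q(u) = -(9/10)u - 1/2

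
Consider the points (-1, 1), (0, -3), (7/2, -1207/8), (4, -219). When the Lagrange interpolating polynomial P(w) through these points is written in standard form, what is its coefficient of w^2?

-1

Build the Lagrange basis polynomials:
L_0(w) = w(w - 7/2)(w - 4) / [-45/2] = -(2/45)w^3 + (1/3)w^2 - (28/45)w
L_1(w) = (w + 1)(w - 7/2)(w - 4) / [14] = (1/14)w^3 - (13/28)w^2 + (13/28)w + 1
L_2(w) = (w + 1)w(w - 4) / [-63/8] = -(8/63)w^3 + (8/21)w^2 + (32/63)w
L_3(w) = (w + 1)w(w - 7/2) / [10] = (1/10)w^3 - (1/4)w^2 - (7/20)w
P(w) = 1·L_0 + (-3)·L_1 + (-1207/8)·L_2 + (-219)·L_3
Only the coefficient of w^2 is needed; take it from each L_i and combine:
1·(1/3) + (-3)·(-13/28) + (-1207/8)·(8/21) + (-219)·(-1/4) = -1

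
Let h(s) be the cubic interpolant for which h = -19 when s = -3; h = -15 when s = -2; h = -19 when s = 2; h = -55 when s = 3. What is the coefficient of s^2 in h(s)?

Build the Lagrange basis polynomials:
L_0(s) = (s + 2)(s - 2)(s - 3) / [-30] = -(1/30)s^3 + (1/10)s^2 + (2/15)s - 2/5
L_1(s) = (s + 3)(s - 2)(s - 3) / [20] = (1/20)s^3 - (1/10)s^2 - (9/20)s + 9/10
L_2(s) = (s + 3)(s + 2)(s - 3) / [-20] = -(1/20)s^3 - (1/10)s^2 + (9/20)s + 9/10
L_3(s) = (s + 3)(s + 2)(s - 2) / [30] = (1/30)s^3 + (1/10)s^2 - (2/15)s - 2/5
h(s) = (-19)·L_0 + (-15)·L_1 + (-19)·L_2 + (-55)·L_3
Only the coefficient of s^2 is needed; take it from each L_i and combine:
(-19)·(1/10) + (-15)·(-1/10) + (-19)·(-1/10) + (-55)·(1/10) = -4

-4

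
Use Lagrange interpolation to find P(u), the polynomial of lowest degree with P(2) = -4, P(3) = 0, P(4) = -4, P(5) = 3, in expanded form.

P(u) = (19/6)u^3 - (65/2)u^2 + (319/3)u - 112

Build the Lagrange basis polynomials:
L_0(u) = (u - 3)(u - 4)(u - 5) / [-6] = -(1/6)u^3 + 2u^2 - (47/6)u + 10
L_1(u) = (u - 2)(u - 4)(u - 5) / [2] = (1/2)u^3 - (11/2)u^2 + 19u - 20
L_2(u) = (u - 2)(u - 3)(u - 5) / [-2] = -(1/2)u^3 + 5u^2 - (31/2)u + 15
L_3(u) = (u - 2)(u - 3)(u - 4) / [6] = (1/6)u^3 - (3/2)u^2 + (13/3)u - 4
P(u) = (-4)·L_0 + 0·L_1 + (-4)·L_2 + 3·L_3
  (-4)·L_0(u) = (2/3)u^3 - 8u^2 + (94/3)u - 40
  0·L_1(u) = 0
  (-4)·L_2(u) = 2u^3 - 20u^2 + 62u - 60
  3·L_3(u) = (1/2)u^3 - (9/2)u^2 + 13u - 12
Adding term by term: (19/6)u^3 - (65/2)u^2 + (319/3)u - 112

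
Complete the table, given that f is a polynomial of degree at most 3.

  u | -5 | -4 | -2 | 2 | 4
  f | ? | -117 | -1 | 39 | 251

-262

The 4 known values determine f uniquely (degree ≤ 3).
Evaluate each Lagrange basis at u = -5:
L_0(-5) = (-3)·(-7)·(-9)/[(-2)·(-6)·(-8)] = 63/32
L_1(-5) = (-1)·(-7)·(-9)/[(2)·(-4)·(-6)] = -21/16
L_2(-5) = (-1)·(-3)·(-9)/[(6)·(4)·(-2)] = 9/16
L_3(-5) = (-1)·(-3)·(-7)/[(8)·(6)·(2)] = -7/32
Sum: (-117)·(63/32) + (-1)·(-21/16) + 39·(9/16) + 251·(-7/32) = -262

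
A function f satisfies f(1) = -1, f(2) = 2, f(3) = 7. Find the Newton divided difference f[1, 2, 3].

f[1,2] = (2 - (-1)) / (2 - 1) = 3
f[2,3] = (7 - 2) / (3 - 2) = 5
f[1,2,3] = (5 - 3) / (3 - 1) = 1

1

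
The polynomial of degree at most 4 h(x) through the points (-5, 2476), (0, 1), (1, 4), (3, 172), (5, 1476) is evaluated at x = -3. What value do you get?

388

Evaluate each Lagrange basis at x = -3:
L_0(-3) = (-3)·(-4)·(-6)·(-8)/[(-5)·(-6)·(-8)·(-10)] = 6/25
L_1(-3) = (2)·(-4)·(-6)·(-8)/[(5)·(-1)·(-3)·(-5)] = 128/25
L_2(-3) = (2)·(-3)·(-6)·(-8)/[(6)·(1)·(-2)·(-4)] = -6
L_3(-3) = (2)·(-3)·(-4)·(-8)/[(8)·(3)·(2)·(-2)] = 2
L_4(-3) = (2)·(-3)·(-4)·(-6)/[(10)·(5)·(4)·(2)] = -9/25
Sum: 2476·(6/25) + 1·(128/25) + 4·(-6) + 172·(2) + 1476·(-9/25) = 388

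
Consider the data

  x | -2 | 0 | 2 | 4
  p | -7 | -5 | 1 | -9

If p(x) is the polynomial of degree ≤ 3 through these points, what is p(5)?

Using Newton's divided-difference form:
p[-2,0] = (-5 - (-7)) / (0 - (-2)) = 1
p[0,2] = (1 - (-5)) / (2 - 0) = 3
p[2,4] = (-9 - 1) / (4 - 2) = -5
p[-2,0,2] = (3 - 1) / (2 - (-2)) = 1/2
p[0,2,4] = (-5 - 3) / (4 - 0) = -2
p[-2,0,2,4] = (-2 - 1/2) / (4 - (-2)) = -5/12
p(5) = -7 + 1·(7) + (1/2)·(7)·(5) + (-5/12)·(7)·(5)·(3) = -105/4

-105/4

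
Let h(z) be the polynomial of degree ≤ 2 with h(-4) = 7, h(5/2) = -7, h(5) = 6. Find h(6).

Evaluate each Lagrange basis at z = 6:
L_0(6) = (7/2)·(1)/[(-13/2)·(-9)] = 7/117
L_1(6) = (10)·(1)/[(13/2)·(-5/2)] = -8/13
L_2(6) = (10)·(7/2)/[(9)·(5/2)] = 14/9
Sum: 7·(7/117) + (-7)·(-8/13) + 6·(14/9) = 1645/117

1645/117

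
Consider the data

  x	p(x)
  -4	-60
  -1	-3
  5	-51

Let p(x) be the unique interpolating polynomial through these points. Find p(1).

Evaluate each Lagrange basis at x = 1:
L_0(1) = (2)·(-4)/[(-3)·(-9)] = -8/27
L_1(1) = (5)·(-4)/[(3)·(-6)] = 10/9
L_2(1) = (5)·(2)/[(9)·(6)] = 5/27
Sum: (-60)·(-8/27) + (-3)·(10/9) + (-51)·(5/27) = 5

5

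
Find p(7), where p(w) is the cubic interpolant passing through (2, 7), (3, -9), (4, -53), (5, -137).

-473

Evaluate each Lagrange basis at w = 7:
L_0(7) = (4)·(3)·(2)/[(-1)·(-2)·(-3)] = -4
L_1(7) = (5)·(3)·(2)/[(1)·(-1)·(-2)] = 15
L_2(7) = (5)·(4)·(2)/[(2)·(1)·(-1)] = -20
L_3(7) = (5)·(4)·(3)/[(3)·(2)·(1)] = 10
Sum: 7·(-4) + (-9)·(15) + (-53)·(-20) + (-137)·(10) = -473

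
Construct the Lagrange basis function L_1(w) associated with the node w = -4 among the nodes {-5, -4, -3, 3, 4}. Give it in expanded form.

L_1(w) = -(1/56)w^4 - (1/56)w^3 + (29/56)w^2 + (9/56)w - 45/14

L_1(w) = (w + 5)(w + 3)(w - 3)(w - 4) / [(1)·(-1)·(-7)·(-8)]
       = (w^4 + w^3 - 29w^2 - 9w + 180) / (-56)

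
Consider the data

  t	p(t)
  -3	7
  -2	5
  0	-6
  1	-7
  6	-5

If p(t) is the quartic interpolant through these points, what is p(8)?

-364/3

Evaluate each Lagrange basis at t = 8:
L_0(8) = (10)·(8)·(7)·(2)/[(-1)·(-3)·(-4)·(-9)] = 280/27
L_1(8) = (11)·(8)·(7)·(2)/[(1)·(-2)·(-3)·(-8)] = -77/3
L_2(8) = (11)·(10)·(7)·(2)/[(3)·(2)·(-1)·(-6)] = 385/9
L_3(8) = (11)·(10)·(8)·(2)/[(4)·(3)·(1)·(-5)] = -88/3
L_4(8) = (11)·(10)·(8)·(7)/[(9)·(8)·(6)·(5)] = 77/27
Sum: 7·(280/27) + 5·(-77/3) + (-6)·(385/9) + (-7)·(-88/3) + (-5)·(77/27) = -364/3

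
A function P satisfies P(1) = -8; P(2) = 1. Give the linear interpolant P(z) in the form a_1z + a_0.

P(z) = 9z - 17

Build the Lagrange basis polynomials:
L_0(z) = (z - 2) / [-1] = -z + 2
L_1(z) = (z - 1) / [1] = z - 1
P(z) = (-8)·L_0 + 1·L_1
  (-8)·L_0(z) = 8z - 16
  1·L_1(z) = z - 1
Adding term by term: 9z - 17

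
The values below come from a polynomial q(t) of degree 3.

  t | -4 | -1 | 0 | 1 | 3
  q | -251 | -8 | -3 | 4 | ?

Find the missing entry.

The 4 known values determine q uniquely (degree ≤ 3).
L_0(3) = (4)·(3)·(2)/[(-3)·(-4)·(-5)] = -2/5
L_1(3) = (7)·(3)·(2)/[(3)·(-1)·(-2)] = 7
L_2(3) = (7)·(4)·(2)/[(4)·(1)·(-1)] = -14
L_3(3) = (7)·(4)·(3)/[(5)·(2)·(1)] = 42/5
Sum: (-251)·(-2/5) + (-8)·(7) + (-3)·(-14) + 4·(42/5) = 120

120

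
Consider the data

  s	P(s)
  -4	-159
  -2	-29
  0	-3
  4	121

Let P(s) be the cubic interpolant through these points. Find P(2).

15

Using Newton's divided-difference form:
P[-4,-2] = (-29 - (-159)) / (-2 - (-4)) = 65
P[-2,0] = (-3 - (-29)) / (0 - (-2)) = 13
P[0,4] = (121 - (-3)) / (4 - 0) = 31
P[-4,-2,0] = (13 - 65) / (0 - (-4)) = -13
P[-2,0,4] = (31 - 13) / (4 - (-2)) = 3
P[-4,-2,0,4] = (3 - (-13)) / (4 - (-4)) = 2
P(2) = -159 + 65·(6) + (-13)·(6)·(4) + 2·(6)·(4)·(2) = 15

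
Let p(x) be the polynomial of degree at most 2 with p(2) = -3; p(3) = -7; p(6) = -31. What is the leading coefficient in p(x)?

-1

The leading coefficient equals the top divided difference p[2,3,6].
p[2,3] = (-7 - (-3)) / (3 - 2) = -4
p[3,6] = (-31 - (-7)) / (6 - 3) = -8
p[2,3,6] = (-8 - (-4)) / (6 - 2) = -1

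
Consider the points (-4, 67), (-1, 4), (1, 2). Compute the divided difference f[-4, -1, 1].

f[-4,-1] = (4 - 67) / (-1 - (-4)) = -21
f[-1,1] = (2 - 4) / (1 - (-1)) = -1
f[-4,-1,1] = (-1 - (-21)) / (1 - (-4)) = 4

4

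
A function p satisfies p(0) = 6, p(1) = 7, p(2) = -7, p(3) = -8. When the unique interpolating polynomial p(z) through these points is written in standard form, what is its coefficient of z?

107/6

L_0(z) = (z - 1)(z - 2)(z - 3) / [-6] = -(1/6)z^3 + z^2 - (11/6)z + 1
L_1(z) = z(z - 2)(z - 3) / [2] = (1/2)z^3 - (5/2)z^2 + 3z
L_2(z) = z(z - 1)(z - 3) / [-2] = -(1/2)z^3 + 2z^2 - (3/2)z
L_3(z) = z(z - 1)(z - 2) / [6] = (1/6)z^3 - (1/2)z^2 + (1/3)z
p(z) = 6·L_0 + 7·L_1 + (-7)·L_2 + (-8)·L_3
Only the coefficient of z is needed; take it from each L_i and combine:
6·(-11/6) + 7·(3) + (-7)·(-3/2) + (-8)·(1/3) = 107/6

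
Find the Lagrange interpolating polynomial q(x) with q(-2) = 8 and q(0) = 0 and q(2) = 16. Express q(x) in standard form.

q(x) = 3x^2 + 2x

Build the Lagrange basis polynomials:
L_0(x) = x(x - 2) / [8] = (1/8)x^2 - (1/4)x
L_1(x) = (x + 2)(x - 2) / [-4] = -(1/4)x^2 + 1
L_2(x) = (x + 2)x / [8] = (1/8)x^2 + (1/4)x
q(x) = 8·L_0 + 0·L_1 + 16·L_2
  8·L_0(x) = x^2 - 2x
  0·L_1(x) = 0
  16·L_2(x) = 2x^2 + 4x
Adding term by term: 3x^2 + 2x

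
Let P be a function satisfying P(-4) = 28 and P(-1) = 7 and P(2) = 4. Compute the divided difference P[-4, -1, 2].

P[-4,-1] = (7 - 28) / (-1 - (-4)) = -7
P[-1,2] = (4 - 7) / (2 - (-1)) = -1
P[-4,-1,2] = (-1 - (-7)) / (2 - (-4)) = 1

1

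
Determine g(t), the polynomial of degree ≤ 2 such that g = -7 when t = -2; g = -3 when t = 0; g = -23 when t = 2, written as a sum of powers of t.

L_0(t) = t(t - 2) / [8] = (1/8)t^2 - (1/4)t
L_1(t) = (t + 2)(t - 2) / [-4] = -(1/4)t^2 + 1
L_2(t) = (t + 2)t / [8] = (1/8)t^2 + (1/4)t
g(t) = (-7)·L_0 + (-3)·L_1 + (-23)·L_2
  (-7)·L_0(t) = -(7/8)t^2 + (7/4)t
  (-3)·L_1(t) = (3/4)t^2 - 3
  (-23)·L_2(t) = -(23/8)t^2 - (23/4)t
Adding term by term: -3t^2 - 4t - 3

g(t) = -3t^2 - 4t - 3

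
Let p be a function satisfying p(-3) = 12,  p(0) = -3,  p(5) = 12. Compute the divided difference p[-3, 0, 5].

p[-3,0] = (-3 - 12) / (0 - (-3)) = -5
p[0,5] = (12 - (-3)) / (5 - 0) = 3
p[-3,0,5] = (3 - (-5)) / (5 - (-3)) = 1

1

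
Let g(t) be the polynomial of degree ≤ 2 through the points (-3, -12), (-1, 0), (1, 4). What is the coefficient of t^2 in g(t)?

-1

Build the Lagrange basis polynomials:
L_0(t) = (t + 1)(t - 1) / [8] = (1/8)t^2 - 1/8
L_1(t) = (t + 3)(t - 1) / [-4] = -(1/4)t^2 - (1/2)t + 3/4
L_2(t) = (t + 3)(t + 1) / [8] = (1/8)t^2 + (1/2)t + 3/8
g(t) = (-12)·L_0 + 0·L_1 + 4·L_2
Only the coefficient of t^2 is needed; take it from each L_i and combine:
(-12)·(1/8) + 0·(-1/4) + 4·(1/8) = -1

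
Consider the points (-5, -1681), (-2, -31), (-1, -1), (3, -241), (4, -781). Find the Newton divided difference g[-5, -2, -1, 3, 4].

-3

g[-5,-2] = (-31 - (-1681)) / (-2 - (-5)) = 550
g[-2,-1] = (-1 - (-31)) / (-1 - (-2)) = 30
g[-1,3] = (-241 - (-1)) / (3 - (-1)) = -60
g[3,4] = (-781 - (-241)) / (4 - 3) = -540
g[-5,-2,-1] = (30 - 550) / (-1 - (-5)) = -130
g[-2,-1,3] = (-60 - 30) / (3 - (-2)) = -18
g[-1,3,4] = (-540 - (-60)) / (4 - (-1)) = -96
g[-5,-2,-1,3] = (-18 - (-130)) / (3 - (-5)) = 14
g[-2,-1,3,4] = (-96 - (-18)) / (4 - (-2)) = -13
g[-5,-2,-1,3,4] = (-13 - 14) / (4 - (-5)) = -3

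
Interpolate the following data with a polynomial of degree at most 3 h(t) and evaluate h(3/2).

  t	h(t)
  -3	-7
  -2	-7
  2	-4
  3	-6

Evaluate each Lagrange basis at t = 3/2:
L_0(3/2) = (7/2)·(-1/2)·(-3/2)/[(-1)·(-5)·(-6)] = -7/80
L_1(3/2) = (9/2)·(-1/2)·(-3/2)/[(1)·(-4)·(-5)] = 27/160
L_2(3/2) = (9/2)·(7/2)·(-3/2)/[(5)·(4)·(-1)] = 189/160
L_3(3/2) = (9/2)·(7/2)·(-1/2)/[(6)·(5)·(1)] = -21/80
Sum: (-7)·(-7/80) + (-7)·(27/160) + (-4)·(189/160) + (-6)·(-21/80) = -119/32

-119/32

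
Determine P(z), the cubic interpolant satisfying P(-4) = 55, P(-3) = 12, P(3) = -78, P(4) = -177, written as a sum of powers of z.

L_0(z) = (z + 3)(z - 3)(z - 4) / [-56] = -(1/56)z^3 + (1/14)z^2 + (9/56)z - 9/14
L_1(z) = (z + 4)(z - 3)(z - 4) / [42] = (1/42)z^3 - (1/14)z^2 - (8/21)z + 8/7
L_2(z) = (z + 4)(z + 3)(z - 4) / [-42] = -(1/42)z^3 - (1/14)z^2 + (8/21)z + 8/7
L_3(z) = (z + 4)(z + 3)(z - 3) / [56] = (1/56)z^3 + (1/14)z^2 - (9/56)z - 9/14
P(z) = 55·L_0 + 12·L_1 + (-78)·L_2 + (-177)·L_3
  55·L_0(z) = -(55/56)z^3 + (55/14)z^2 + (495/56)z - 495/14
  12·L_1(z) = (2/7)z^3 - (6/7)z^2 - (32/7)z + 96/7
  (-78)·L_2(z) = (13/7)z^3 + (39/7)z^2 - (208/7)z - 624/7
  (-177)·L_3(z) = -(177/56)z^3 - (177/14)z^2 + (1593/56)z + 1593/14
Adding term by term: -2z^3 - 4z^2 + 3z + 3

P(z) = -2z^3 - 4z^2 + 3z + 3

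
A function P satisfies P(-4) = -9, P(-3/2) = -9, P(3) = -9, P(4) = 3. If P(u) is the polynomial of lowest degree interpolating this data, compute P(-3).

-72/11

Using Newton's divided-difference form:
P[-4,-3/2] = (-9 - (-9)) / (-3/2 - (-4)) = 0
P[-3/2,3] = (-9 - (-9)) / (3 - (-3/2)) = 0
P[3,4] = (3 - (-9)) / (4 - 3) = 12
P[-4,-3/2,3] = (0 - 0) / (3 - (-4)) = 0
P[-3/2,3,4] = (12 - 0) / (4 - (-3/2)) = 24/11
P[-4,-3/2,3,4] = (24/11 - 0) / (4 - (-4)) = 3/11
P(-3) = -9 + 0·(1) + 0·(1)·(-3/2) + (3/11)·(1)·(-3/2)·(-6) = -72/11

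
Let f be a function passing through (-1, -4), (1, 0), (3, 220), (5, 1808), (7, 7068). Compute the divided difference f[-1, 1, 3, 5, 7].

f[-1,1] = (0 - (-4)) / (1 - (-1)) = 2
f[1,3] = (220 - 0) / (3 - 1) = 110
f[3,5] = (1808 - 220) / (5 - 3) = 794
f[5,7] = (7068 - 1808) / (7 - 5) = 2630
f[-1,1,3] = (110 - 2) / (3 - (-1)) = 27
f[1,3,5] = (794 - 110) / (5 - 1) = 171
f[3,5,7] = (2630 - 794) / (7 - 3) = 459
f[-1,1,3,5] = (171 - 27) / (5 - (-1)) = 24
f[1,3,5,7] = (459 - 171) / (7 - 1) = 48
f[-1,1,3,5,7] = (48 - 24) / (7 - (-1)) = 3

3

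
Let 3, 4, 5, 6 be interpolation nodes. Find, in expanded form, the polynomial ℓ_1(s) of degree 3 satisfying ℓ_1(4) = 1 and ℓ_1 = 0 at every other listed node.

ℓ_1(s) = (s - 3)(s - 5)(s - 6) / [(1)·(-1)·(-2)]
       = (s^3 - 14s^2 + 63s - 90) / (2)

ℓ_1(s) = (1/2)s^3 - 7s^2 + (63/2)s - 45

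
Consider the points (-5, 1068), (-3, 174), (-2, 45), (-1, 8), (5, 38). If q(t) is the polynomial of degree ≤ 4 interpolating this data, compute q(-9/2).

Using Newton's divided-difference form:
q[-5,-3] = (174 - 1068) / (-3 - (-5)) = -447
q[-3,-2] = (45 - 174) / (-2 - (-3)) = -129
q[-2,-1] = (8 - 45) / (-1 - (-2)) = -37
q[-1,5] = (38 - 8) / (5 - (-1)) = 5
q[-5,-3,-2] = (-129 - (-447)) / (-2 - (-5)) = 106
q[-3,-2,-1] = (-37 - (-129)) / (-1 - (-3)) = 46
q[-2,-1,5] = (5 - (-37)) / (5 - (-2)) = 6
q[-5,-3,-2,-1] = (46 - 106) / (-1 - (-5)) = -15
q[-3,-2,-1,5] = (6 - 46) / (5 - (-3)) = -5
q[-5,-3,-2,-1,5] = (-5 - (-15)) / (5 - (-5)) = 1
q(-9/2) = 1068 + (-447)·(1/2) + 106·(1/2)·(-3/2) + (-15)·(1/2)·(-3/2)·(-5/2) + 1·(1/2)·(-3/2)·(-5/2)·(-7/2) = 11685/16

11685/16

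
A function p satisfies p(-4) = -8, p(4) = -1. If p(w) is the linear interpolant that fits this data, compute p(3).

Evaluate each Lagrange basis at w = 3:
L_0(3) = (-1)/[(-8)] = 1/8
L_1(3) = (7)/[(8)] = 7/8
Sum: (-8)·(1/8) + (-1)·(7/8) = -15/8

-15/8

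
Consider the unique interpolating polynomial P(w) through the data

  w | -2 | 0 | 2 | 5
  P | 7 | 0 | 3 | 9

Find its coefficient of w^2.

Build the Lagrange basis polynomials:
L_0(w) = w(w - 2)(w - 5) / [-56] = -(1/56)w^3 + (1/8)w^2 - (5/28)w
L_1(w) = (w + 2)(w - 2)(w - 5) / [20] = (1/20)w^3 - (1/4)w^2 - (1/5)w + 1
L_2(w) = (w + 2)w(w - 5) / [-24] = -(1/24)w^3 + (1/8)w^2 + (5/12)w
L_3(w) = (w + 2)w(w - 2) / [105] = (1/105)w^3 - (4/105)w
P(w) = 7·L_0 + 0·L_1 + 3·L_2 + 9·L_3
Only the coefficient of w^2 is needed; take it from each L_i and combine:
7·(1/8) + 0·(-1/4) + 3·(1/8) + 9·(0) = 5/4

5/4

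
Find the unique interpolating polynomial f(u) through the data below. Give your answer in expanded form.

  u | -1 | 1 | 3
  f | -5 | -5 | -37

f(u) = -4u^2 - 1

Newton's divided differences:
f[-1,1] = (-5 - (-5)) / (1 - (-1)) = 0
f[1,3] = (-37 - (-5)) / (3 - 1) = -16
f[-1,1,3] = (-16 - 0) / (3 - (-1)) = -4
f(u) = -5 + (-4)·(u + 1)(u - 1)
Expanding: f(u) = -4u^2 - 1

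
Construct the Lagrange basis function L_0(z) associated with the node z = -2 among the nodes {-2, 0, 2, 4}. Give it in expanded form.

L_0(z) = -(1/48)z^3 + (1/8)z^2 - (1/6)z

L_0(z) = z(z - 2)(z - 4) / [(-2)·(-4)·(-6)]
       = (z^3 - 6z^2 + 8z) / (-48)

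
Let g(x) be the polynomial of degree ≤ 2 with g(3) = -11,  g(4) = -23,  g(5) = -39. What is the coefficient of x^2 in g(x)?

-2

L_0(x) = (x - 4)(x - 5) / [2] = (1/2)x^2 - (9/2)x + 10
L_1(x) = (x - 3)(x - 5) / [-1] = -x^2 + 8x - 15
L_2(x) = (x - 3)(x - 4) / [2] = (1/2)x^2 - (7/2)x + 6
g(x) = (-11)·L_0 + (-23)·L_1 + (-39)·L_2
Only the coefficient of x^2 is needed; take it from each L_i and combine:
(-11)·(1/2) + (-23)·(-1) + (-39)·(1/2) = -2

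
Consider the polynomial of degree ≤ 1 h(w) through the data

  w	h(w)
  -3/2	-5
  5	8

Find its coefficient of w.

2

The leading coefficient equals the top divided difference h[-3/2,5].
h[-3/2,5] = (8 - (-5)) / (5 - (-3/2)) = 2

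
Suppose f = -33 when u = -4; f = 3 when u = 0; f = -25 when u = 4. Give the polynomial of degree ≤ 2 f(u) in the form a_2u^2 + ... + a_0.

Newton's divided differences:
f[-4,0] = (3 - (-33)) / (0 - (-4)) = 9
f[0,4] = (-25 - 3) / (4 - 0) = -7
f[-4,0,4] = (-7 - 9) / (4 - (-4)) = -2
f(u) = -33 + 9·(u + 4) + (-2)·(u + 4)u
Expanding: f(u) = -2u^2 + u + 3

f(u) = -2u^2 + u + 3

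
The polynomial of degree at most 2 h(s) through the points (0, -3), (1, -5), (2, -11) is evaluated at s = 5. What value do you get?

Using Newton's divided-difference form:
h[0,1] = (-5 - (-3)) / (1 - 0) = -2
h[1,2] = (-11 - (-5)) / (2 - 1) = -6
h[0,1,2] = (-6 - (-2)) / (2 - 0) = -2
h(5) = -3 + (-2)·(5) + (-2)·(5)·(4) = -53

-53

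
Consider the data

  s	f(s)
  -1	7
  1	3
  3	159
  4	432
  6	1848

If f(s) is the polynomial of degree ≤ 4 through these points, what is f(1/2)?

-11/16

Evaluate each Lagrange basis at s = 1/2:
L_0(1/2) = (-1/2)·(-5/2)·(-7/2)·(-11/2)/[(-2)·(-4)·(-5)·(-7)] = 11/128
L_1(1/2) = (3/2)·(-5/2)·(-7/2)·(-11/2)/[(2)·(-2)·(-3)·(-5)] = 77/64
L_2(1/2) = (3/2)·(-1/2)·(-7/2)·(-11/2)/[(4)·(2)·(-1)·(-3)] = -77/128
L_3(1/2) = (3/2)·(-1/2)·(-5/2)·(-11/2)/[(5)·(3)·(1)·(-2)] = 11/32
L_4(1/2) = (3/2)·(-1/2)·(-5/2)·(-7/2)/[(7)·(5)·(3)·(2)] = -1/32
Sum: 7·(11/128) + 3·(77/64) + 159·(-77/128) + 432·(11/32) + 1848·(-1/32) = -11/16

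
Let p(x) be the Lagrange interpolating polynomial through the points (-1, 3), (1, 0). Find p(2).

Evaluate each Lagrange basis at x = 2:
L_0(2) = (1)/[(-2)] = -1/2
L_1(2) = (3)/[(2)] = 3/2
Sum: 3·(-1/2) + 0 = -3/2

-3/2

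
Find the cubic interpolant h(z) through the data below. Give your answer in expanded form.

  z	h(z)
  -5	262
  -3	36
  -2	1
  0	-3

Build the Lagrange basis polynomials:
L_0(z) = (z + 3)(z + 2)z / [-30] = -(1/30)z^3 - (1/6)z^2 - (1/5)z
L_1(z) = (z + 5)(z + 2)z / [6] = (1/6)z^3 + (7/6)z^2 + (5/3)z
L_2(z) = (z + 5)(z + 3)z / [-6] = -(1/6)z^3 - (4/3)z^2 - (5/2)z
L_3(z) = (z + 5)(z + 3)(z + 2) / [30] = (1/30)z^3 + (1/3)z^2 + (31/30)z + 1
h(z) = 262·L_0 + 36·L_1 + 1·L_2 + (-3)·L_3
  262·L_0(z) = -(131/15)z^3 - (131/3)z^2 - (262/5)z
  36·L_1(z) = 6z^3 + 42z^2 + 60z
  1·L_2(z) = -(1/6)z^3 - (4/3)z^2 - (5/2)z
  (-3)·L_3(z) = -(1/10)z^3 - z^2 - (31/10)z - 3
Adding term by term: -3z^3 - 4z^2 + 2z - 3

h(z) = -3z^3 - 4z^2 + 2z - 3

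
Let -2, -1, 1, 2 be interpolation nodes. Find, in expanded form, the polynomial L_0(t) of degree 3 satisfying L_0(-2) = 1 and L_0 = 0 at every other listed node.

L_0(t) = -(1/12)t^3 + (1/6)t^2 + (1/12)t - 1/6

L_0(t) = (t + 1)(t - 1)(t - 2) / [(-1)·(-3)·(-4)]
       = (t^3 - 2t^2 - t + 2) / (-12)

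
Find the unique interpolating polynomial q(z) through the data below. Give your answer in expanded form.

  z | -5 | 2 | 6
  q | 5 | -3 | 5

q(z) = (2/7)z^2 - (2/7)z - 25/7

Newton's divided differences:
q[-5,2] = (-3 - 5) / (2 - (-5)) = -8/7
q[2,6] = (5 - (-3)) / (6 - 2) = 2
q[-5,2,6] = (2 - (-8/7)) / (6 - (-5)) = 2/7
q(z) = 5 + (-8/7)·(z + 5) + (2/7)·(z + 5)(z - 2)
Expanding: q(z) = (2/7)z^2 - (2/7)z - 25/7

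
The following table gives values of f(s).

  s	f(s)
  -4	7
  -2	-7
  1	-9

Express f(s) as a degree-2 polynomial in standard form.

f(s) = (19/15)s^2 + (3/5)s - 163/15

L_0(s) = (s + 2)(s - 1) / [10] = (1/10)s^2 + (1/10)s - 1/5
L_1(s) = (s + 4)(s - 1) / [-6] = -(1/6)s^2 - (1/2)s + 2/3
L_2(s) = (s + 4)(s + 2) / [15] = (1/15)s^2 + (2/5)s + 8/15
f(s) = 7·L_0 + (-7)·L_1 + (-9)·L_2
  7·L_0(s) = (7/10)s^2 + (7/10)s - 7/5
  (-7)·L_1(s) = (7/6)s^2 + (7/2)s - 14/3
  (-9)·L_2(s) = -(3/5)s^2 - (18/5)s - 24/5
Adding term by term: (19/15)s^2 + (3/5)s - 163/15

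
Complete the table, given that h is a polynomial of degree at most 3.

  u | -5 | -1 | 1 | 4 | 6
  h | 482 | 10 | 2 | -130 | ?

-508

The 4 known values determine h uniquely (degree ≤ 3).
Evaluate each Lagrange basis at u = 6:
L_0(6) = (7)·(5)·(2)/[(-4)·(-6)·(-9)] = -35/108
L_1(6) = (11)·(5)·(2)/[(4)·(-2)·(-5)] = 11/4
L_2(6) = (11)·(7)·(2)/[(6)·(2)·(-3)] = -77/18
L_3(6) = (11)·(7)·(5)/[(9)·(5)·(3)] = 77/27
Sum: 482·(-35/108) + 10·(11/4) + 2·(-77/18) + (-130)·(77/27) = -508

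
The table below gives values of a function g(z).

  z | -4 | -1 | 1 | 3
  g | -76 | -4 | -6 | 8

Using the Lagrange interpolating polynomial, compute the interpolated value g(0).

-4

L_0(0) = (1)·(-1)·(-3)/[(-3)·(-5)·(-7)] = -1/35
L_1(0) = (4)·(-1)·(-3)/[(3)·(-2)·(-4)] = 1/2
L_2(0) = (4)·(1)·(-3)/[(5)·(2)·(-2)] = 3/5
L_3(0) = (4)·(1)·(-1)/[(7)·(4)·(2)] = -1/14
Sum: (-76)·(-1/35) + (-4)·(1/2) + (-6)·(3/5) + 8·(-1/14) = -4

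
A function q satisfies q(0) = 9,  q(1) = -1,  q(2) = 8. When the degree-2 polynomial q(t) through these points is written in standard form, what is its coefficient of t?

-39/2

L_0(t) = (t - 1)(t - 2) / [2] = (1/2)t^2 - (3/2)t + 1
L_1(t) = t(t - 2) / [-1] = -t^2 + 2t
L_2(t) = t(t - 1) / [2] = (1/2)t^2 - (1/2)t
q(t) = 9·L_0 + (-1)·L_1 + 8·L_2
Only the coefficient of t is needed; take it from each L_i and combine:
9·(-3/2) + (-1)·(2) + 8·(-1/2) = -39/2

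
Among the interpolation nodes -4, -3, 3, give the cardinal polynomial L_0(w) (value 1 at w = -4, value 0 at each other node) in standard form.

L_0(w) = (w + 3)(w - 3) / [(-1)·(-7)]
       = (w^2 - 9) / (7)

L_0(w) = (1/7)w^2 - 9/7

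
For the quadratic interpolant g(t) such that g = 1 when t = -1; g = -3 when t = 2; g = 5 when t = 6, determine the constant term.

-9/7

L_0(t) = (t - 2)(t - 6) / [21] = (1/21)t^2 - (8/21)t + 4/7
L_1(t) = (t + 1)(t - 6) / [-12] = -(1/12)t^2 + (5/12)t + 1/2
L_2(t) = (t + 1)(t - 2) / [28] = (1/28)t^2 - (1/28)t - 1/14
g(t) = 1·L_0 + (-3)·L_1 + 5·L_2
Only the constant term is needed; take it from each L_i and combine:
1·(4/7) + (-3)·(1/2) + 5·(-1/14) = -9/7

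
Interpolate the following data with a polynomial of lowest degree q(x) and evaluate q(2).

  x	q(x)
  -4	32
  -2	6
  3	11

Using Newton's divided-difference form:
q[-4,-2] = (6 - 32) / (-2 - (-4)) = -13
q[-2,3] = (11 - 6) / (3 - (-2)) = 1
q[-4,-2,3] = (1 - (-13)) / (3 - (-4)) = 2
q(2) = 32 + (-13)·(6) + 2·(6)·(4) = 2

2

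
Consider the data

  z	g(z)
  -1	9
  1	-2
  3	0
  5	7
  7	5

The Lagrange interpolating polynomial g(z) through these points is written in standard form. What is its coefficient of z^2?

L_0(z) = (z - 1)(z - 3)(z - 5)(z - 7) / [384] = (1/384)z^4 - (1/24)z^3 + (43/192)z^2 - (11/24)z + 35/128
L_1(z) = (z + 1)(z - 3)(z - 5)(z - 7) / [-96] = -(1/96)z^4 + (7/48)z^3 - (7/12)z^2 + (17/48)z + 35/32
L_2(z) = (z + 1)(z - 1)(z - 5)(z - 7) / [64] = (1/64)z^4 - (3/16)z^3 + (17/32)z^2 + (3/16)z - 35/64
L_3(z) = (z + 1)(z - 1)(z - 3)(z - 7) / [-96] = -(1/96)z^4 + (5/48)z^3 - (5/24)z^2 - (5/48)z + 7/32
L_4(z) = (z + 1)(z - 1)(z - 3)(z - 5) / [384] = (1/384)z^4 - (1/48)z^3 + (7/192)z^2 + (1/48)z - 5/128
g(z) = 9·L_0 + (-2)·L_1 + 0·L_2 + 7·L_3 + 5·L_4
Only the coefficient of z^2 is needed; take it from each L_i and combine:
9·(43/192) + (-2)·(-7/12) + 0·(17/32) + 7·(-5/24) + 5·(7/192) = 61/32

61/32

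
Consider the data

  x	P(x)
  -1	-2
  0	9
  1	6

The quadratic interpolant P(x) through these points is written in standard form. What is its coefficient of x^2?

-7

L_0(x) = x(x - 1) / [2] = (1/2)x^2 - (1/2)x
L_1(x) = (x + 1)(x - 1) / [-1] = -x^2 + 1
L_2(x) = (x + 1)x / [2] = (1/2)x^2 + (1/2)x
P(x) = (-2)·L_0 + 9·L_1 + 6·L_2
Only the coefficient of x^2 is needed; take it from each L_i and combine:
(-2)·(1/2) + 9·(-1) + 6·(1/2) = -7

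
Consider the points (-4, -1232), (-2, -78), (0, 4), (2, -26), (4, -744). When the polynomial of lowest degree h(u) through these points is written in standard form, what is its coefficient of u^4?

The leading coefficient equals the top divided difference h[-4,-2,0,2,4].
h[-4,-2] = (-78 - (-1232)) / (-2 - (-4)) = 577
h[-2,0] = (4 - (-78)) / (0 - (-2)) = 41
h[0,2] = (-26 - 4) / (2 - 0) = -15
h[2,4] = (-744 - (-26)) / (4 - 2) = -359
h[-4,-2,0] = (41 - 577) / (0 - (-4)) = -134
h[-2,0,2] = (-15 - 41) / (2 - (-2)) = -14
h[0,2,4] = (-359 - (-15)) / (4 - 0) = -86
h[-4,-2,0,2] = (-14 - (-134)) / (2 - (-4)) = 20
h[-2,0,2,4] = (-86 - (-14)) / (4 - (-2)) = -12
h[-4,-2,0,2,4] = (-12 - 20) / (4 - (-4)) = -4

-4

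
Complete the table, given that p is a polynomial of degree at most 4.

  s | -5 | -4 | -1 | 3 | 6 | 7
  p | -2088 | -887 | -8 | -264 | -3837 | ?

-7080

The 5 known values determine p uniquely (degree ≤ 4).
Evaluate each Lagrange basis at s = 7:
L_0(7) = (11)·(8)·(4)·(1)/[(-1)·(-4)·(-8)·(-11)] = 1
L_1(7) = (12)·(8)·(4)·(1)/[(1)·(-3)·(-7)·(-10)] = -64/35
L_2(7) = (12)·(11)·(4)·(1)/[(4)·(3)·(-4)·(-7)] = 11/7
L_3(7) = (12)·(11)·(8)·(1)/[(8)·(7)·(4)·(-3)] = -11/7
L_4(7) = (12)·(11)·(8)·(4)/[(11)·(10)·(7)·(3)] = 64/35
Sum: (-2088)·(1) + (-887)·(-64/35) + (-8)·(11/7) + (-264)·(-11/7) + (-3837)·(64/35) = -7080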